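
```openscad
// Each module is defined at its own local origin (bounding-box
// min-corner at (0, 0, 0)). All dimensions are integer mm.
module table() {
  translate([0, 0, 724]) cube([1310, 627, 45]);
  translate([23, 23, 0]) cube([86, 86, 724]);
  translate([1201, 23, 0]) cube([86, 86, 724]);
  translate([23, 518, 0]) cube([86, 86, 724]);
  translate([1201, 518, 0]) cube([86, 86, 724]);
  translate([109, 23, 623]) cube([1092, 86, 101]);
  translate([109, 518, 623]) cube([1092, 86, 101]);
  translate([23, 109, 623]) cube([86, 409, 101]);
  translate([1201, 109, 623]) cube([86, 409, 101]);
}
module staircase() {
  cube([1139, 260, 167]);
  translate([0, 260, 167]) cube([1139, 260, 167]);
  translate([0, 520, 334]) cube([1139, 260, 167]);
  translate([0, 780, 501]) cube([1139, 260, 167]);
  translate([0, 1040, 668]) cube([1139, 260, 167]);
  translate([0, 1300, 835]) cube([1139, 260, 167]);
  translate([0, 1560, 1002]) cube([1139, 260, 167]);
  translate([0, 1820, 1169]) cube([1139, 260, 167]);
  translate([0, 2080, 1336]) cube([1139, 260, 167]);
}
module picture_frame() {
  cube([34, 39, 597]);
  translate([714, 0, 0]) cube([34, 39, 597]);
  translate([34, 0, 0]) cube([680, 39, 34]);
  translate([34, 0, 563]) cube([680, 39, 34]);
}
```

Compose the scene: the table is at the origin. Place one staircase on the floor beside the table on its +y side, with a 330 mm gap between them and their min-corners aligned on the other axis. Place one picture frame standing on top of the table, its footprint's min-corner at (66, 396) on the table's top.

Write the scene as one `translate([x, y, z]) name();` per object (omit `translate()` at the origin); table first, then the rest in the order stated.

table();
translate([0, 957, 0]) staircase();
translate([66, 396, 769]) picture_frame();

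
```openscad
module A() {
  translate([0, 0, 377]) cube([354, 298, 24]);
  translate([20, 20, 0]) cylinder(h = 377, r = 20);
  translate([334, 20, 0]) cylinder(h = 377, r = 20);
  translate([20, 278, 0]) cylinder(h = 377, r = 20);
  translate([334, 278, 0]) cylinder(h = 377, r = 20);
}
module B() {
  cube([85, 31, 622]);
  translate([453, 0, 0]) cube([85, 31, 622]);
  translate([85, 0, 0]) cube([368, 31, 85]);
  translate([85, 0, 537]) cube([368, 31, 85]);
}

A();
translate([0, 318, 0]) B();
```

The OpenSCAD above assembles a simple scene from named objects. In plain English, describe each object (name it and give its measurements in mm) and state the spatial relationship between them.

A is a simple wooden stool: a rectangular seat 354 mm (x) by 298 mm (y), 24 mm thick, top face at z = 401 mm, on four round legs, each 40 mm in diameter. The legs rest on z = 0, each leg's axis is inset half a diameter from the nearest pair of seat edges (so the leg's bounding box is flush with the corner).

B is a picture frame with a 368×452 mm rectangular opening (x by z) and a uniform 85 mm border on every side. Frame depth is 31 mm along y. It is built from two vertical stiles running the full outside height and two horizontal rails spanning the gap between the stiles.

The picture frame is on the floor beside the stool on its +y side.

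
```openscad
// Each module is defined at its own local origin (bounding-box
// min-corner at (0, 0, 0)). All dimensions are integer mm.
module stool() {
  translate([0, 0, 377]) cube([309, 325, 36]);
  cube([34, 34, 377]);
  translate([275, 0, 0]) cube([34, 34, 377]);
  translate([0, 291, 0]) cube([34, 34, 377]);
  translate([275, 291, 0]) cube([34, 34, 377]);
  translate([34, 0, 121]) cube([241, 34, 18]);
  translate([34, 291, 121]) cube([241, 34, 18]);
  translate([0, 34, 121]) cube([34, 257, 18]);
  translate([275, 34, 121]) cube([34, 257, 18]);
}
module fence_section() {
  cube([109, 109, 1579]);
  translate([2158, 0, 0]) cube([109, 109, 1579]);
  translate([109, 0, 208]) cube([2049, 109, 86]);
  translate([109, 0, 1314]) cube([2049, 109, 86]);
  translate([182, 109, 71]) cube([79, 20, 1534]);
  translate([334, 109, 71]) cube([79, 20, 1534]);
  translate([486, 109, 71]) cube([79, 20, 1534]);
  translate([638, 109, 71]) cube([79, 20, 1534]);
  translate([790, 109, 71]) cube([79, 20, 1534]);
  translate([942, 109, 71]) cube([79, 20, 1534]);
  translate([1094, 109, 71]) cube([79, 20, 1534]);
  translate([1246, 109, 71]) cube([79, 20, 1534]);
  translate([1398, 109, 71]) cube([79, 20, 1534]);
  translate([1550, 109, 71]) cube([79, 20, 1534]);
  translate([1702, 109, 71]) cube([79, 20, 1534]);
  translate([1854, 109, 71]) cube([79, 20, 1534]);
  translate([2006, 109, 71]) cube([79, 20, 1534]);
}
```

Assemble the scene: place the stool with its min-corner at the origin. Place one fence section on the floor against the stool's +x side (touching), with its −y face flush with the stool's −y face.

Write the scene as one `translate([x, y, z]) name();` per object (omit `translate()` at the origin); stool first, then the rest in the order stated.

stool();
translate([309, 0, 0]) fence_section();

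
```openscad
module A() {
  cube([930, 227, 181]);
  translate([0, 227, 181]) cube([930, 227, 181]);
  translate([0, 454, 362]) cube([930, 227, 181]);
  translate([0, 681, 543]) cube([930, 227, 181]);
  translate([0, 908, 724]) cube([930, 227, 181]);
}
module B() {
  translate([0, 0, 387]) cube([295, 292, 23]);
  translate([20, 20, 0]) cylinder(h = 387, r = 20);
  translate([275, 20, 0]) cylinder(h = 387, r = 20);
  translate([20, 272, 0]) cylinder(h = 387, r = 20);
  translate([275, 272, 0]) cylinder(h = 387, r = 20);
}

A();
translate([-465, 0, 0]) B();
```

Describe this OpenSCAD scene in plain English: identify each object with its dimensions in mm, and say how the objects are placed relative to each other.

A is a run of 5 identical solid stair steps. Each tread is 930×227 mm and each step block is 181 mm high. Step 1 rests on the floor; step k is offset from step 1 by (k−1)×227 mm in y and (k−1)×181 mm in z.

B is a four-legged stool. The seat is 295×292 mm, 23 mm thick, top at z = 410 mm. It stands on four round legs, each 40 mm in diameter, from z = 0 to the seat underside, each leg's axis is inset half a diameter from the nearest pair of seat edges (so the leg's bounding box is flush with the corner).

The stool is on the floor beside the staircase on its −x side.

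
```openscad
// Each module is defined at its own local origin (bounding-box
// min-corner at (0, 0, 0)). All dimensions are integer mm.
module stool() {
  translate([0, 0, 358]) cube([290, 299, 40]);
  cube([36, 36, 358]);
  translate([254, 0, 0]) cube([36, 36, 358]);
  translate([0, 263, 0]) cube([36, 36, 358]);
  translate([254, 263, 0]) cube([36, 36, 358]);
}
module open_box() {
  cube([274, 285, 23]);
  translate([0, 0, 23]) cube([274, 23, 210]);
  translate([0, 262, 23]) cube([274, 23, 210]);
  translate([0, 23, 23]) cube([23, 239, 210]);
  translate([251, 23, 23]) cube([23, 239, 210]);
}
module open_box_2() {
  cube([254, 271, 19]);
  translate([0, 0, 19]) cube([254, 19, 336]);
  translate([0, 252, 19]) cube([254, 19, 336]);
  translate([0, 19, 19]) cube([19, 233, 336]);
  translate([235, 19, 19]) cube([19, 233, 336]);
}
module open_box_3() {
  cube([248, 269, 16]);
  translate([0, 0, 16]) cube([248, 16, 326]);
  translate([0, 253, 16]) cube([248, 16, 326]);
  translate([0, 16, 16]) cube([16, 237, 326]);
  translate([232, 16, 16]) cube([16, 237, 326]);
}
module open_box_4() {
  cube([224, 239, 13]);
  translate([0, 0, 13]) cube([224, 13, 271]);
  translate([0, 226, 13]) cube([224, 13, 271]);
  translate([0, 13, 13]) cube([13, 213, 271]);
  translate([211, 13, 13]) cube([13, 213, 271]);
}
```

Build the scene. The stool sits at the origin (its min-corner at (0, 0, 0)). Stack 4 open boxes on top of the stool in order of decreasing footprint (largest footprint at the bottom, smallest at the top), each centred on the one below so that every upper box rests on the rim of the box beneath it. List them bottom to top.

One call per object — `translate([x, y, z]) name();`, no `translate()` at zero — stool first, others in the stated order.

stool();
translate([8, 7, 398]) open_box();
translate([18, 14, 631]) open_box_2();
translate([21, 15, 986]) open_box_3();
translate([33, 30, 1328]) open_box_4();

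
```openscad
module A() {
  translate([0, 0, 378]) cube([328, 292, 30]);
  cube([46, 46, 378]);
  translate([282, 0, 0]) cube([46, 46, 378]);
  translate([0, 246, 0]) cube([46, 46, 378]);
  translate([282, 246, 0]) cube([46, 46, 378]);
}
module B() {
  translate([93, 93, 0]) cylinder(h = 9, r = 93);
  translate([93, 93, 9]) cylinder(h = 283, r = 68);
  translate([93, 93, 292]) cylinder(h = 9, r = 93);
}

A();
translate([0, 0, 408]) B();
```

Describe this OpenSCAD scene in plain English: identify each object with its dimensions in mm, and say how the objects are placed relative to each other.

A is a four-legged stool. The seat is a 328×292×30 mm slab whose top surface is at z = 408 mm; four square legs, each 46×46 mm in cross-section, run from the floor (z = 0) to the underside of the seat, each flush with a corner of the seat.

B is a spool: two coaxial disc flanges of radius 93 mm and thickness 9 mm, joined by a core cylinder of radius 68 mm and height 283 mm. The lower flange rests on z = 0 and the three cylinders share a vertical axis.

The spool is on top of the stool.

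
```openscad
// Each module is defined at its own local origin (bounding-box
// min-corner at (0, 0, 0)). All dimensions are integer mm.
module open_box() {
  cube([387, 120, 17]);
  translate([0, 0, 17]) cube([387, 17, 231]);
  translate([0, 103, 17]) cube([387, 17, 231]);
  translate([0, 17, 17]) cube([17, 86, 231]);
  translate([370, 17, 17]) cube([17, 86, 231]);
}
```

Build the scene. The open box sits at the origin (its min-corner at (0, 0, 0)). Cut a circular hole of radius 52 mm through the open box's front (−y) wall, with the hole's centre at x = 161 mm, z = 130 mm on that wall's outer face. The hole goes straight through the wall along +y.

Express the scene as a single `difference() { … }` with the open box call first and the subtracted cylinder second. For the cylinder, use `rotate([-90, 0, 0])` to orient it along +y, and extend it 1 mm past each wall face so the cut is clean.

difference() {
  open_box();
  translate([161, -1, 130]) rotate([-90, 0, 0]) cylinder(h = 19, r = 52);
}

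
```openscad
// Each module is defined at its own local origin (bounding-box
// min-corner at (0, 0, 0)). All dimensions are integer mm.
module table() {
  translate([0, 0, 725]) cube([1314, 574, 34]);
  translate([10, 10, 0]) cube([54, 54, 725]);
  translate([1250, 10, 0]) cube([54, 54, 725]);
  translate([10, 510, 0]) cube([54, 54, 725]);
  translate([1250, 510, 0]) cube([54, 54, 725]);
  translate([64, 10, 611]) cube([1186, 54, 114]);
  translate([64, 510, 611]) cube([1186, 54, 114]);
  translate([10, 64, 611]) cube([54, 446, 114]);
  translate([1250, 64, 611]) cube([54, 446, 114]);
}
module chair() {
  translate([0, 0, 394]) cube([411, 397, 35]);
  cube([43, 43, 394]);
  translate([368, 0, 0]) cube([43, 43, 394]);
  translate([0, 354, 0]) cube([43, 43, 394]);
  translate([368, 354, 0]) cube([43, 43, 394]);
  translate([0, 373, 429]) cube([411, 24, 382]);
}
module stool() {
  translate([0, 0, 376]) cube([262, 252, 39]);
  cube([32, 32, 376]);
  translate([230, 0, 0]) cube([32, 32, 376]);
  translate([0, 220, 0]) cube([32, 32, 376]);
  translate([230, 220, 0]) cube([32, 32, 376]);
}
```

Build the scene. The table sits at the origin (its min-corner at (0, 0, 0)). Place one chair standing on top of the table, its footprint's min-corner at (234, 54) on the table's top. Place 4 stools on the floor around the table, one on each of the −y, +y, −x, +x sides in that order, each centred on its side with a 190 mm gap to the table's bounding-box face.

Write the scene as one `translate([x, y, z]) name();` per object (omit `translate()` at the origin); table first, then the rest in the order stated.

table();
translate([234, 54, 759]) chair();
translate([526, -442, 0]) stool();
translate([526, 764, 0]) stool();
translate([-452, 161, 0]) stool();
translate([1504, 161, 0]) stool();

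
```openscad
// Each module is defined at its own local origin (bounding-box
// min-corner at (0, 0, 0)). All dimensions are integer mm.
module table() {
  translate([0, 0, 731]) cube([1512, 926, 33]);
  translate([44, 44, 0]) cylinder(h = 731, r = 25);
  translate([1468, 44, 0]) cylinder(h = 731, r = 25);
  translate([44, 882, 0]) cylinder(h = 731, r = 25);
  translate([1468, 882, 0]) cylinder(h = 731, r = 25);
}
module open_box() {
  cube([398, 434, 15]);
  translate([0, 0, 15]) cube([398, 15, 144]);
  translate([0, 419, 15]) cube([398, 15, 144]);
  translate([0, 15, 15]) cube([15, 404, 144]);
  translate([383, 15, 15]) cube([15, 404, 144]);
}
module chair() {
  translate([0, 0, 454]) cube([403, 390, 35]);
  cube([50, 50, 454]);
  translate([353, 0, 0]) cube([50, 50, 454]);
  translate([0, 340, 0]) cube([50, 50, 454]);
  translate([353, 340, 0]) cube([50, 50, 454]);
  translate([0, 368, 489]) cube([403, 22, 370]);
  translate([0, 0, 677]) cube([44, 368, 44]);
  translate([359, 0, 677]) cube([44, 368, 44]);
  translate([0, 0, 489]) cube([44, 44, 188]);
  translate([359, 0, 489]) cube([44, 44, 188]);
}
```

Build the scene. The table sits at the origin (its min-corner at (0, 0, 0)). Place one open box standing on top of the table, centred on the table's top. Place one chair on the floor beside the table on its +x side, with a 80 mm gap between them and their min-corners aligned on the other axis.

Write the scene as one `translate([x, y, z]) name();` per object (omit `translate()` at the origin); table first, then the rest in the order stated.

table();
translate([557, 246, 764]) open_box();
translate([1592, 0, 0]) chair();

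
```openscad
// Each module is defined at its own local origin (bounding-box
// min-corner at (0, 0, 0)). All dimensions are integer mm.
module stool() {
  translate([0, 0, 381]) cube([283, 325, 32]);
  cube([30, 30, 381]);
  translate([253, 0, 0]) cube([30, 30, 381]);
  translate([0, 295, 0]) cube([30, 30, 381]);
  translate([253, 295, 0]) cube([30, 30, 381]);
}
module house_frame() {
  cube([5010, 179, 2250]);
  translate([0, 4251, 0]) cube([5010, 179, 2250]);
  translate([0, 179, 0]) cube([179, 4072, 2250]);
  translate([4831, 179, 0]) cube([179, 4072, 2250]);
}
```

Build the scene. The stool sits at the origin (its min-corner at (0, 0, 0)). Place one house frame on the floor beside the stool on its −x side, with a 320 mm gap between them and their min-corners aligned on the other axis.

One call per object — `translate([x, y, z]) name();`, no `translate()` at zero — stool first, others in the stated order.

stool();
translate([-5330, 0, 0]) house_frame();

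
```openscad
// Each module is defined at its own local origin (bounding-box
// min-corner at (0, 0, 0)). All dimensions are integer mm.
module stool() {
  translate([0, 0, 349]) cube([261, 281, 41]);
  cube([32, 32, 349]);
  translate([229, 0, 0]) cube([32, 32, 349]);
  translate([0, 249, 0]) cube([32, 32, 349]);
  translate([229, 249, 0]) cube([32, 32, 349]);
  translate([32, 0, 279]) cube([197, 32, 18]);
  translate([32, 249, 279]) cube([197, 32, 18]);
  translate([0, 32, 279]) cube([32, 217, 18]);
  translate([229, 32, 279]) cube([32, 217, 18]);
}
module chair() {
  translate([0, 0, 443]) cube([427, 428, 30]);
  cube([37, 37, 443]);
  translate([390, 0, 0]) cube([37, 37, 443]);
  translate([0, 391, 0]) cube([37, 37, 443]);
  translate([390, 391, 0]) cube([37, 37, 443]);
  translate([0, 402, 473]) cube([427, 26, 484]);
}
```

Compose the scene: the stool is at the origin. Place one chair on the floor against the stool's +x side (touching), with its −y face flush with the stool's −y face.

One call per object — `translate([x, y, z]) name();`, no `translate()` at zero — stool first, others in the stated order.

stool();
translate([261, 0, 0]) chair();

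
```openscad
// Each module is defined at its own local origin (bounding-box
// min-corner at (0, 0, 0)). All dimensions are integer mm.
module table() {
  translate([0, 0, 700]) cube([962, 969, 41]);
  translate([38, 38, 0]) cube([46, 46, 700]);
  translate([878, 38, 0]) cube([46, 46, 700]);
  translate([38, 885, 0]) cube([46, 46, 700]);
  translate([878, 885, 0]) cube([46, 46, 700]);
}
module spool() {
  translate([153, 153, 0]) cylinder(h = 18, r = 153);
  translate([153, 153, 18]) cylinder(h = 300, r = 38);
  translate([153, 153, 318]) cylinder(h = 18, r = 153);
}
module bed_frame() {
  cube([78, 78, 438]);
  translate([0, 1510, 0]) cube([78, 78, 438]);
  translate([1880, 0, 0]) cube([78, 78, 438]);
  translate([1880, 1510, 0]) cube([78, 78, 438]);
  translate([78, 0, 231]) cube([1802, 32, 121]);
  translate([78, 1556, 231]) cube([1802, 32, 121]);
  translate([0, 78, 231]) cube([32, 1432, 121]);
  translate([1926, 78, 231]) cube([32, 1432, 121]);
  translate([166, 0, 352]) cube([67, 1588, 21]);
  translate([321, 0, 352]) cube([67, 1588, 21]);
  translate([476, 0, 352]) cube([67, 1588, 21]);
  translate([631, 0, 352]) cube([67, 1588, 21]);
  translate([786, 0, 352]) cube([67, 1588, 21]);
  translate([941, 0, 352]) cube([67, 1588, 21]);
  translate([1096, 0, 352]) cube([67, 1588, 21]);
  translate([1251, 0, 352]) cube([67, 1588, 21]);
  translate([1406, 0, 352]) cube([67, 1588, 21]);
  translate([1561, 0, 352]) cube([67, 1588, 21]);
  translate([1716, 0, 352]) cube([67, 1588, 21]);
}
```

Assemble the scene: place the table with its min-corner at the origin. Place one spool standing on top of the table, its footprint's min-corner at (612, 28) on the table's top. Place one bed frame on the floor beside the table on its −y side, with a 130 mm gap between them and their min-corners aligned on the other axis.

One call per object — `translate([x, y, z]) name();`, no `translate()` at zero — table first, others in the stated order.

table();
translate([612, 28, 741]) spool();
translate([0, -1718, 0]) bed_frame();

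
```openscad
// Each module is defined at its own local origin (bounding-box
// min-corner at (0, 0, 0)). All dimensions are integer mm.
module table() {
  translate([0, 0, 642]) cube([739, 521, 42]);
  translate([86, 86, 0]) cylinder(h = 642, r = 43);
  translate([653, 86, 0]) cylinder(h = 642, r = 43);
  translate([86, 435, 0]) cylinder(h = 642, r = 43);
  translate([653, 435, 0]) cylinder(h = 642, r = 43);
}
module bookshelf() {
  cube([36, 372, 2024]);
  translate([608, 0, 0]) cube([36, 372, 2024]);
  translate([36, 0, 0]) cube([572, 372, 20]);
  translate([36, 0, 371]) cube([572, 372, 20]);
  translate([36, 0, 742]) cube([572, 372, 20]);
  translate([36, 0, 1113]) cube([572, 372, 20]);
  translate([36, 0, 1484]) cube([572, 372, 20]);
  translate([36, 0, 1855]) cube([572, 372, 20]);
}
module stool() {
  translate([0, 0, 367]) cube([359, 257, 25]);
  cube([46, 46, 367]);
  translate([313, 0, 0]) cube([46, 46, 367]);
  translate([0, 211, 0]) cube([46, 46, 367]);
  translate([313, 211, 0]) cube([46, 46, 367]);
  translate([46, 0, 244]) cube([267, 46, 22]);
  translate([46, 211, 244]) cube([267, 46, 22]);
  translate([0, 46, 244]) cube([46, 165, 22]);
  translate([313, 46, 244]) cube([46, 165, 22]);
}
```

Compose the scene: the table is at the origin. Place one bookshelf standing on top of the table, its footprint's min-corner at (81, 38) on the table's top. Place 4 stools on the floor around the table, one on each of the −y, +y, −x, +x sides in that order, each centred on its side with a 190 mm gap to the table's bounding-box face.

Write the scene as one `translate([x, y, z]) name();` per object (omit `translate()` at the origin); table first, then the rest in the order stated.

table();
translate([81, 38, 684]) bookshelf();
translate([190, -447, 0]) stool();
translate([190, 711, 0]) stool();
translate([-549, 132, 0]) stool();
translate([929, 132, 0]) stool();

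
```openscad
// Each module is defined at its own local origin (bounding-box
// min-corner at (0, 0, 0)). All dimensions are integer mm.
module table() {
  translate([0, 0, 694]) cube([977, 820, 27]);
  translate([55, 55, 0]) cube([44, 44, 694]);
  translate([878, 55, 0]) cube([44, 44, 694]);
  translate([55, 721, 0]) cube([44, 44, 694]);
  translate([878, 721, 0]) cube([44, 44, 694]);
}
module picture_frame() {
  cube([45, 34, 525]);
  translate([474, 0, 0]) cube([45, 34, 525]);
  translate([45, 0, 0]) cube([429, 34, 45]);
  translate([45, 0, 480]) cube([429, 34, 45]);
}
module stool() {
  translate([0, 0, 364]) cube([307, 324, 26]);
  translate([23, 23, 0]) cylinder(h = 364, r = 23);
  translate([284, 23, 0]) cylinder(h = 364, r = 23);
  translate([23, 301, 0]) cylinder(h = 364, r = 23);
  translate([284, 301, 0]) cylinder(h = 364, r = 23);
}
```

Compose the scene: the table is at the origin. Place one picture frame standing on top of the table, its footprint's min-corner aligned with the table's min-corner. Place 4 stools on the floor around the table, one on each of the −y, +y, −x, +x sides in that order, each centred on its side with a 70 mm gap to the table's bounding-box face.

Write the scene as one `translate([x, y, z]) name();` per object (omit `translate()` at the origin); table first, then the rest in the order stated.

table();
translate([0, 0, 721]) picture_frame();
translate([335, -394, 0]) stool();
translate([335, 890, 0]) stool();
translate([-377, 248, 0]) stool();
translate([1047, 248, 0]) stool();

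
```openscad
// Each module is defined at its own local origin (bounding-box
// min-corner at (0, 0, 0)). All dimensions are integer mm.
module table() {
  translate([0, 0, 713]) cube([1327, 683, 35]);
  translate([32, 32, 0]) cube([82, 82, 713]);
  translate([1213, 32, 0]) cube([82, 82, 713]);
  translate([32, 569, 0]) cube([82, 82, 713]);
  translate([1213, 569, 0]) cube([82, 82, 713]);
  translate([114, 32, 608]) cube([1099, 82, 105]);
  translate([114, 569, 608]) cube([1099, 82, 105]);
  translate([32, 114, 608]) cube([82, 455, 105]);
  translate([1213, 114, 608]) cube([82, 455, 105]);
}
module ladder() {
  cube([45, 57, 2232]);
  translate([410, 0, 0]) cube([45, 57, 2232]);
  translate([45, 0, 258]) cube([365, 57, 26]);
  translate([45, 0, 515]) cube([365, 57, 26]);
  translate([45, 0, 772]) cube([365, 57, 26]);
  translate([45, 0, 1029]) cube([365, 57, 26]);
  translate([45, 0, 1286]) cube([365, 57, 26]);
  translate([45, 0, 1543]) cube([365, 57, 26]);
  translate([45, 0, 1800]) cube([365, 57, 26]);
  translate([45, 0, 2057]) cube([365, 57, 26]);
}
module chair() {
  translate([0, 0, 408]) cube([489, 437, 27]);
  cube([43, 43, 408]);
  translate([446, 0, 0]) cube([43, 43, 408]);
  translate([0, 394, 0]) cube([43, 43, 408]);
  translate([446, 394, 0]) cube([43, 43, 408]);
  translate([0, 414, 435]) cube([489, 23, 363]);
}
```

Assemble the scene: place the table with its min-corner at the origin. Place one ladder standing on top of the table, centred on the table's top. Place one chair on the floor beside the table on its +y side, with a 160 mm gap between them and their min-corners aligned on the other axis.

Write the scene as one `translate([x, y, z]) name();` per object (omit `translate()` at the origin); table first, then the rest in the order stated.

table();
translate([436, 313, 748]) ladder();
translate([0, 843, 0]) chair();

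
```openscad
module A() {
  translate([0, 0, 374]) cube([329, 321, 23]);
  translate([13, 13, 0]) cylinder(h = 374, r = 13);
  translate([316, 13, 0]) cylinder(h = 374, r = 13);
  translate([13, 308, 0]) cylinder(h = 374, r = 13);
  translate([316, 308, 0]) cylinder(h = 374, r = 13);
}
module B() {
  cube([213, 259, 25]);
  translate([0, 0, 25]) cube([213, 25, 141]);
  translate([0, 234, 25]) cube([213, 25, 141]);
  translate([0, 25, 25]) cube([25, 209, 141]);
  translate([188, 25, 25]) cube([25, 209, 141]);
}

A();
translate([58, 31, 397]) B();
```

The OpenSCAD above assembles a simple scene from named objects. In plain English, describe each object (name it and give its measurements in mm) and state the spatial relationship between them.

A is a four-legged stool. The seat is a 329×321×23 mm slab whose top surface is at z = 397 mm; four round legs, each 26 mm in diameter, run from the floor (z = 0) to the underside of the seat, each leg's axis is inset half a diameter from the nearest pair of seat edges (so the leg's bounding box is flush with the corner).

B is an open-topped rectangular box: outside dimensions 213×259×166 mm, with a uniform wall and base thickness of 25 mm. The base is a full 213×259 slab on the floor; four walls sit on top of the base. The front and back walls (the −y and +y sides) span the full width; the two side walls fit between them.

The open box is on top of the stool, centred.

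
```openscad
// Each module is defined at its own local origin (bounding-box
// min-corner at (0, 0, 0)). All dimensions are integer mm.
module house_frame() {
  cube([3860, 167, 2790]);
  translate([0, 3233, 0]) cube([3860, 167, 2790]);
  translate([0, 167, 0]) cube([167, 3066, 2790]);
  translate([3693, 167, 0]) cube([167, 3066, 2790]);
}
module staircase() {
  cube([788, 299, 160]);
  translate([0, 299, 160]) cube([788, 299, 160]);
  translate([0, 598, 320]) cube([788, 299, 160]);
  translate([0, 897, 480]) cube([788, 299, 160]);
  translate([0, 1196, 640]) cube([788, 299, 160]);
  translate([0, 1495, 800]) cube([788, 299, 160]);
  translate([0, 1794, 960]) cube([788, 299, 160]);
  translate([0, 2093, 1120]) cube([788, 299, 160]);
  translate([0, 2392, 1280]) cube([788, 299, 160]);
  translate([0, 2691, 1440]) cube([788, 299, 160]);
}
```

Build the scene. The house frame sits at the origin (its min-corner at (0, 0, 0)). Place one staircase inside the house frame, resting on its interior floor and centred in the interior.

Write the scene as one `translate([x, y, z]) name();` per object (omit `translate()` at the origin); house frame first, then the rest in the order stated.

house_frame();
translate([1536, 205, 0]) staircase();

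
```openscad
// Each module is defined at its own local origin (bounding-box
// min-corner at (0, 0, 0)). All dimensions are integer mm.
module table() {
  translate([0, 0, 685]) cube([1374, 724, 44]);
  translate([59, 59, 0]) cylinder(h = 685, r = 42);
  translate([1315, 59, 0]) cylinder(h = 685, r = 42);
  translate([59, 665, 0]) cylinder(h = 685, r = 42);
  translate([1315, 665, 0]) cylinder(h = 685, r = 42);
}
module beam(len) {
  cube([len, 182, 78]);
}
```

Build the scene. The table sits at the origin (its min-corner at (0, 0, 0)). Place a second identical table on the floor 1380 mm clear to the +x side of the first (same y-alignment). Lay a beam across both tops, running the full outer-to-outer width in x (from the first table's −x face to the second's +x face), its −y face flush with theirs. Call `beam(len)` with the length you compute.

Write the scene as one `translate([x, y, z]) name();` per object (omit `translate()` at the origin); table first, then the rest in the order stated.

table();
translate([2754, 0, 0]) table();
translate([0, 0, 729]) beam(4128);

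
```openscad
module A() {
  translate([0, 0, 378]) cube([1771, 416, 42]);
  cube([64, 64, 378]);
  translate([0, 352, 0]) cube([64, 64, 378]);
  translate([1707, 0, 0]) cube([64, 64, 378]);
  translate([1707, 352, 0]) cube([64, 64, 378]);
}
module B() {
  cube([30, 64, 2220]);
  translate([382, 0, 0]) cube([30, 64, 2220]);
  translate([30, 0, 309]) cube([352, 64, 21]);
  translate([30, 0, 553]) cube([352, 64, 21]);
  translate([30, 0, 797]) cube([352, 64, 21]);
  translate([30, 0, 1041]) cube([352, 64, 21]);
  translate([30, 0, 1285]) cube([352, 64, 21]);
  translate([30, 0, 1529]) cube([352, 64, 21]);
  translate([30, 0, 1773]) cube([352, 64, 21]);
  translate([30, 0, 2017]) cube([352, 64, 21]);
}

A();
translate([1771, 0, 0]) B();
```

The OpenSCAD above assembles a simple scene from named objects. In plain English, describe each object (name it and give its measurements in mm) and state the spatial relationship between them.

A is a long wooden bench with a 1771 mm (x) × 416 mm (y) seat, 42 mm thick, its top surface 420 mm above the floor. Four 64 mm square legs at the seat corners, flush with the edges, run from z = 0 to the seat underside.

B is a straight ladder. Two 30×64 mm vertical rails, 2220 mm tall, stand 412 mm apart (outside-to-outside) with their front faces coplanar on the −y side. 8 rungs, each 64 mm deep and 21 mm tall, span between the inner faces of the rails, front faces flush with the rails. The lowest rung's underside is at z = 309 mm and rungs are spaced 244 mm apart (underside to underside).

The ladder is against the bench's +x side, with their −y faces flush.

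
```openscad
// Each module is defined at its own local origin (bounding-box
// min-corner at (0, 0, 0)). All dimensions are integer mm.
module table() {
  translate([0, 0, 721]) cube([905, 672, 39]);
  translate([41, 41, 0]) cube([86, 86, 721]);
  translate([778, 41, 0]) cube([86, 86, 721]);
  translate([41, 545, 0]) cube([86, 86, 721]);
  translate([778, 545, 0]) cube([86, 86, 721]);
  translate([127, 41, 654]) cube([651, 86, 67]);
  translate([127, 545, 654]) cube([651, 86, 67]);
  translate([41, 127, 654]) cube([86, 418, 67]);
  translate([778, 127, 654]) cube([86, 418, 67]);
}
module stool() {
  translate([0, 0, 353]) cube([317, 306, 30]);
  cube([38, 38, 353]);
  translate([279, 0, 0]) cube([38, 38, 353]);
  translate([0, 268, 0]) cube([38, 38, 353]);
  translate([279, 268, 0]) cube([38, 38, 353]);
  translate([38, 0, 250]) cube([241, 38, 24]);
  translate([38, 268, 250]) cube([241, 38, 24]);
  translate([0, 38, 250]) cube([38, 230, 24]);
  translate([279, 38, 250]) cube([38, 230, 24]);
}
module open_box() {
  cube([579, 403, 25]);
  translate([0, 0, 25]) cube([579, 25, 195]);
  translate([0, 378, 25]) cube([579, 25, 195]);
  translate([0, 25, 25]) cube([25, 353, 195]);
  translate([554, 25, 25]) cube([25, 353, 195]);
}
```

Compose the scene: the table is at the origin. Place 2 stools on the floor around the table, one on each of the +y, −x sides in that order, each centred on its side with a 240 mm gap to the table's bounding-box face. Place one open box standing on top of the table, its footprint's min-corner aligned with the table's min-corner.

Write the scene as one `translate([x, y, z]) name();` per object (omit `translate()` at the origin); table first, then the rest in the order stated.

table();
translate([294, 912, 0]) stool();
translate([-557, 183, 0]) stool();
translate([0, 0, 760]) open_box();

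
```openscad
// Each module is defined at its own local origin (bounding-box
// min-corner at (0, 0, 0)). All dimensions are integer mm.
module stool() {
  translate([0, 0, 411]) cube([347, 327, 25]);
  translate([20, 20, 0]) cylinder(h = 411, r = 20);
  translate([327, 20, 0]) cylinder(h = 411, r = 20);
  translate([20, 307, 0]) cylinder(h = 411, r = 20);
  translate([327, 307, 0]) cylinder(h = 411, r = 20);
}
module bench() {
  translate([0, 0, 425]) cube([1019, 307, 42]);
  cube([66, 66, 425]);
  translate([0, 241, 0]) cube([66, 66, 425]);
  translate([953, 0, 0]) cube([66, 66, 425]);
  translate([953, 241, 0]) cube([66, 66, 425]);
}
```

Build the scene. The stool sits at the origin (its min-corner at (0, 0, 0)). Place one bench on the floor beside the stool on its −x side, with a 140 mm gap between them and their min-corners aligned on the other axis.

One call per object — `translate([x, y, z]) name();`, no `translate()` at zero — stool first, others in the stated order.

stool();
translate([-1159, 0, 0]) bench();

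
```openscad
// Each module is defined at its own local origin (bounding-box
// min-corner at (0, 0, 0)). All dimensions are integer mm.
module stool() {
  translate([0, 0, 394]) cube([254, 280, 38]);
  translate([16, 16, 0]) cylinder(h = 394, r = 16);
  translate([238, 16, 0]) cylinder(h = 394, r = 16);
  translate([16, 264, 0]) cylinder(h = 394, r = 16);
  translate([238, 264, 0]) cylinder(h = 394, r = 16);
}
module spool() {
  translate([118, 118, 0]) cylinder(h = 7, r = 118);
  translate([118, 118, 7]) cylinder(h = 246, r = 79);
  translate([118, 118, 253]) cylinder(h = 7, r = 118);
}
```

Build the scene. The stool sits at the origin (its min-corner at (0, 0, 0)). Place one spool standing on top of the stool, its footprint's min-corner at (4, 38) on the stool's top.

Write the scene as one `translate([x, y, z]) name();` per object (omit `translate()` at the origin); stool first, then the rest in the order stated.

stool();
translate([4, 38, 432]) spool();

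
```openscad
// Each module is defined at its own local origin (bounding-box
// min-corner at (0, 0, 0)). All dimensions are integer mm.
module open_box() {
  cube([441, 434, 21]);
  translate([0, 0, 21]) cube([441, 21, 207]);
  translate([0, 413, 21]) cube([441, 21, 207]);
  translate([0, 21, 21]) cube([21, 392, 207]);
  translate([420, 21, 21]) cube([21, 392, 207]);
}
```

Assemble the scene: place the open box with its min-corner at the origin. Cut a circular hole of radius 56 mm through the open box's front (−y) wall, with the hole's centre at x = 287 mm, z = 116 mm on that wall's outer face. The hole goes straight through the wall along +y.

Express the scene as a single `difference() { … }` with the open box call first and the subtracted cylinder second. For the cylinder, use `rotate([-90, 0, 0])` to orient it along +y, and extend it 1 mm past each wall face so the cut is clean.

difference() {
  open_box();
  translate([287, -1, 116]) rotate([-90, 0, 0]) cylinder(h = 23, r = 56);
}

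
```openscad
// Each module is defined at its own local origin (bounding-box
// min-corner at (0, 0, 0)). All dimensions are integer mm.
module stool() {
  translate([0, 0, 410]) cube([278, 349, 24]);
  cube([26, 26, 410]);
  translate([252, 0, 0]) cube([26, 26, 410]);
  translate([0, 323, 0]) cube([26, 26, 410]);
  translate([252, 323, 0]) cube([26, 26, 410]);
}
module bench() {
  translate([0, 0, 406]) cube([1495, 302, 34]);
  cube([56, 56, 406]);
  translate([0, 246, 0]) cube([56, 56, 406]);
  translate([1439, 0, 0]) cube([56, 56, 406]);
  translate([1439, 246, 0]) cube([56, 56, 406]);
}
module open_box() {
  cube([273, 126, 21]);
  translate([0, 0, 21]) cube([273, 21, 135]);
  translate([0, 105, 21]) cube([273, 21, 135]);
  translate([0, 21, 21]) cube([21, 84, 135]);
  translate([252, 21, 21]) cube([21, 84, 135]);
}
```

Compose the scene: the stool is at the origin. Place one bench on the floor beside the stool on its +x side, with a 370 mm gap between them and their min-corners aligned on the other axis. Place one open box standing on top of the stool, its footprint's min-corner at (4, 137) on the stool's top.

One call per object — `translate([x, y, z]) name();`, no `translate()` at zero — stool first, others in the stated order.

stool();
translate([648, 0, 0]) bench();
translate([4, 137, 434]) open_box();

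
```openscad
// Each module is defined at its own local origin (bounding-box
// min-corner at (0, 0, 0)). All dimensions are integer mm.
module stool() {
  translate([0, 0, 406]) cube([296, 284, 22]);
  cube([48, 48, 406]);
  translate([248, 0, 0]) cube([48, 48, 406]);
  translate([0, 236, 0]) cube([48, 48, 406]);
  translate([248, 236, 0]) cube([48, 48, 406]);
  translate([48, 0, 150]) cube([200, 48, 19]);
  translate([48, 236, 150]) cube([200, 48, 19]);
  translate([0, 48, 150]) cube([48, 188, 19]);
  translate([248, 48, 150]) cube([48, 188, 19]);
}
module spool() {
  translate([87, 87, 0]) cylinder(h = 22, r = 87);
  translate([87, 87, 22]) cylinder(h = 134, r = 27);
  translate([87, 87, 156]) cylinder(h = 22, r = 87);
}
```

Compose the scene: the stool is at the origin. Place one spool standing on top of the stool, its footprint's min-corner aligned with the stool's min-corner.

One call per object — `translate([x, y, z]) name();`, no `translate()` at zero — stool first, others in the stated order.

stool();
translate([0, 0, 428]) spool();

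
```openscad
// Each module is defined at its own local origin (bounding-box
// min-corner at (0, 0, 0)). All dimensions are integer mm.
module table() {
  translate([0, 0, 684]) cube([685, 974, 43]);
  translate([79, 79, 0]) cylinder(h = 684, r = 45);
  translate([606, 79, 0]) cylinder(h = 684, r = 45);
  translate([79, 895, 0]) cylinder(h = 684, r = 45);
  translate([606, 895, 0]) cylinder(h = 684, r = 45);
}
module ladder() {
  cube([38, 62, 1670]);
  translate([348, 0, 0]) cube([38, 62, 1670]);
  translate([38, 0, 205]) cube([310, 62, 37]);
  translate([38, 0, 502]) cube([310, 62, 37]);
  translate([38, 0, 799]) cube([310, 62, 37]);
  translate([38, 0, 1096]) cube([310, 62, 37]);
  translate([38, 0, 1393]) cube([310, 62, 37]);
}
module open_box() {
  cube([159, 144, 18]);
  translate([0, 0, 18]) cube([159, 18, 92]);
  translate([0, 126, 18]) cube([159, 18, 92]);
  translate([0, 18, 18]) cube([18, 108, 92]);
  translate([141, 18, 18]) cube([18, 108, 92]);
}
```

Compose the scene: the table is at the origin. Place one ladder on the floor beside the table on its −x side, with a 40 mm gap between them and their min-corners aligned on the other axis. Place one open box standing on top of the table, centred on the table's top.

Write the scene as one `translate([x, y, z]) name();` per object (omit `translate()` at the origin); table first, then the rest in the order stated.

table();
translate([-426, 0, 0]) ladder();
translate([263, 415, 727]) open_box();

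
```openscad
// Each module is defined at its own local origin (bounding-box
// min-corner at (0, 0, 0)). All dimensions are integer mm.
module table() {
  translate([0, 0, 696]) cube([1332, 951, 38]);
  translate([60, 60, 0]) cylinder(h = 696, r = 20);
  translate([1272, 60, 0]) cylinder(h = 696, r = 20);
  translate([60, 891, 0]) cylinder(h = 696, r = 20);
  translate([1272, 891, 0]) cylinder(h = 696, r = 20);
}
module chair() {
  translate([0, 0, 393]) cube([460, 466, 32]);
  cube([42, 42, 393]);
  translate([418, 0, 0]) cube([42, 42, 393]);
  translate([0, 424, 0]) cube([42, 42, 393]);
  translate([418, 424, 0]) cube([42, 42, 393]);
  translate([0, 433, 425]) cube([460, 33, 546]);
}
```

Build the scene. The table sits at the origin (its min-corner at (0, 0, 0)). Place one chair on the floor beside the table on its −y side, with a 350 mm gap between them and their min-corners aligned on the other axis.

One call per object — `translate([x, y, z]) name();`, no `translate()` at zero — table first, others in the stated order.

table();
translate([0, -816, 0]) chair();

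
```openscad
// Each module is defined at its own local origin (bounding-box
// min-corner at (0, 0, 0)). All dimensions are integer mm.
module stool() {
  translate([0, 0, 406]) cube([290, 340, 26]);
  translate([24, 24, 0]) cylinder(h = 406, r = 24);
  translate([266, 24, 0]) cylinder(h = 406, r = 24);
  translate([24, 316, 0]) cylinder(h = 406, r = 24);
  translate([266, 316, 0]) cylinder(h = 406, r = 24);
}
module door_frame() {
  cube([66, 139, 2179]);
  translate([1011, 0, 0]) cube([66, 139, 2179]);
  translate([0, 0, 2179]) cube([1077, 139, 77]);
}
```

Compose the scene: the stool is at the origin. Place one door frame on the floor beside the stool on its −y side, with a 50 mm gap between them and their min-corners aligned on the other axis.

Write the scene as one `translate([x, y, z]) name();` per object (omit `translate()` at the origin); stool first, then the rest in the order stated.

stool();
translate([0, -189, 0]) door_frame();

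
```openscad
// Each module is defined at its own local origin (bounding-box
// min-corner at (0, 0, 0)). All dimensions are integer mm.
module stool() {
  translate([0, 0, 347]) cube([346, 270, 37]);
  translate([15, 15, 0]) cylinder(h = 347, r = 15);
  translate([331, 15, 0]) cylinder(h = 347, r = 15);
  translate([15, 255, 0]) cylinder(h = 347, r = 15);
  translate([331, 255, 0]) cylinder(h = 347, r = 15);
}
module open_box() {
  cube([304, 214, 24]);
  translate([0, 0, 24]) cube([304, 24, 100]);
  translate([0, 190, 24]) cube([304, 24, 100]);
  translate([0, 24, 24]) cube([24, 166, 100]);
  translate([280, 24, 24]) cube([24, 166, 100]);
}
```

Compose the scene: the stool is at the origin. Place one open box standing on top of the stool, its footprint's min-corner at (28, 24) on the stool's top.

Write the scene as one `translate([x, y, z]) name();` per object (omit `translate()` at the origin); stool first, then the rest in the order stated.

stool();
translate([28, 24, 384]) open_box();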